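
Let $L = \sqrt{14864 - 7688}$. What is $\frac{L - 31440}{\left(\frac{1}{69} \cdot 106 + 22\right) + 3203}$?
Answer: $- \frac{2169360}{222631} + \frac{138 \sqrt{1794}}{222631} \approx -9.7179$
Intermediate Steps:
$L = 2 \sqrt{1794}$ ($L = \sqrt{7176} = 2 \sqrt{1794} \approx 84.711$)
$\frac{L - 31440}{\left(\frac{1}{69} \cdot 106 + 22\right) + 3203} = \frac{2 \sqrt{1794} - 31440}{\left(\frac{1}{69} \cdot 106 + 22\right) + 3203} = \frac{-31440 + 2 \sqrt{1794}}{\left(\frac{1}{69} \cdot 106 + 22\right) + 3203} = \frac{-31440 + 2 \sqrt{1794}}{\left(\frac{106}{69} + 22\right) + 3203} = \frac{-31440 + 2 \sqrt{1794}}{\frac{1624}{69} + 3203} = \frac{-31440 + 2 \sqrt{1794}}{\frac{222631}{69}} = \left(-31440 + 2 \sqrt{1794}\right) \frac{69}{222631} = - \frac{2169360}{222631} + \frac{138 \sqrt{1794}}{222631}$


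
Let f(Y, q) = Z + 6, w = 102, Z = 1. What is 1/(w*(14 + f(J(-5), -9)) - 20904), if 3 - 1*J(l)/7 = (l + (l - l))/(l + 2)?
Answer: -1/18762 ≈ -5.3299e-5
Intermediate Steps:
J(l) = 21 - 7*l/(2 + l) (J(l) = 21 - 7*(l + (l - l))/(l + 2) = 21 - 7*(l + 0)/(2 + l) = 21 - 7*l/(2 + l))
f(Y, q) = 7 (f(Y, q) = 1 + 6 = 7)
1/(w*(14 + f(J(-5), -9)) - 20904) = 1/(102*(14 + 7) - 20904) = 1/(102*21 - 20904) = 1/(2142 - 20904) = 1/(-18762) = -1/18762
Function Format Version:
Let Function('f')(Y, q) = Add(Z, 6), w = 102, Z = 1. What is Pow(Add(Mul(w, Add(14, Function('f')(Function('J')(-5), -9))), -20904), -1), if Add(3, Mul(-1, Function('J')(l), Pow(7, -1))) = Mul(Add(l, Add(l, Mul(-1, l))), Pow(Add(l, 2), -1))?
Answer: Rational(-1, 18762) ≈ -5.3299e-5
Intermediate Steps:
Function('J')(l) = Add(21, Mul(-7, l, Pow(Add(2, l), -1))) (Function('J')(l) = Add(21, Mul(-7, Mul(Add(l, Add(l, Mul(-1, l))), Pow(Add(l, 2), -1)))) = Add(21, Mul(-7, Mul(Add(l, 0), Pow(Add(2, l), -1)))) = Add(21, Mul(-7, Mul(l, Pow(Add(2, l), -1)))) = Add(21, Mul(-7, l, Pow(Add(2, l), -1))))
Function('f')(Y, q) = 7 (Function('f')(Y, q) = Add(1, 6) = 7)
Pow(Add(Mul(w, Add(14, Function('f')(Function('J')(-5), -9))), -20904), -1) = Pow(Add(Mul(102, Add(14, 7)), -20904), -1) = Pow(Add(Mul(102, 21), -20904), -1) = Pow(Add(2142, -20904), -1) = Pow(-18762, -1) = Rational(-1, 18762)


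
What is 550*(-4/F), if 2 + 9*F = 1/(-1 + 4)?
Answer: 11880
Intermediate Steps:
F = -5/27 (F = -2/9 + 1/(9*(-1 + 4)) = -2/9 + (⅑)/3 = -2/9 + (⅑)*(⅓) = -2/9 + 1/27 = -5/27 ≈ -0.18519)
550*(-4/F) = 550*(-4/(-5/27)) = 550*(-4*(-27/5)) = 550*(108/5) = 11880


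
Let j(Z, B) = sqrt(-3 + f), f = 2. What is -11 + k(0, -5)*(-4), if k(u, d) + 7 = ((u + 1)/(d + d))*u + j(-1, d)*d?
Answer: 17 + 20*I ≈ 17.0 + 20.0*I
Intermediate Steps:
j(Z, B) = I (j(Z, B) = sqrt(-3 + 2) = sqrt(-1) = I)
k(u, d) = -7 + I*d + u*(1 + u)/(2*d) (k(u, d) = -7 + (((u + 1)/(d + d))*u + I*d) = -7 + (((1 + u)/((2*d)))*u + I*d) = -7 + (((1 + u)*(1/(2*d)))*u + I*d) = -7 + (((1 + u)/(2*d))*u + I*d) = -7 + (u*(1 + u)/(2*d) + I*d) = -7 + (I*d + u*(1 + u)/(2*d)) = -7 + I*d + u*(1 + u)/(2*d))
-11 + k(0, -5)*(-4) = -11 + ((1/2)*(0 + 0**2 + 2*(-5)*(-7 + I*(-5)))/(-5))*(-4) = -11 + ((1/2)*(-1/5)*(0 + 0 + 2*(-5)*(-7 - 5*I)))*(-4) = -11 + ((1/2)*(-1/5)*(0 + 0 + (70 + 50*I)))*(-4) = -11 + ((1/2)*(-1/5)*(70 + 50*I))*(-4) = -11 + (-7 - 5*I)*(-4) = -11 + (28 + 20*I) = 17 + 20*I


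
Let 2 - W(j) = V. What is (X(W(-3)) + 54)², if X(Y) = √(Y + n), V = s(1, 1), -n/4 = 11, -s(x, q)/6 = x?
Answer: 2880 + 648*I ≈ 2880.0 + 648.0*I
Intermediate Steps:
s(x, q) = -6*x
n = -44 (n = -4*11 = -44)
V = -6 (V = -6*1 = -6)
W(j) = 8 (W(j) = 2 - 1*(-6) = 2 + 6 = 8)
X(Y) = √(-44 + Y) (X(Y) = √(Y - 44) = √(-44 + Y))
(X(W(-3)) + 54)² = (√(-44 + 8) + 54)² = (√(-36) + 54)² = (6*I + 54)² = (54 + 6*I)²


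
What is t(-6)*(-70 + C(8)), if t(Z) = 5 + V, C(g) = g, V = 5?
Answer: -620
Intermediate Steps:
t(Z) = 10 (t(Z) = 5 + 5 = 10)
t(-6)*(-70 + C(8)) = 10*(-70 + 8) = 10*(-62) = -620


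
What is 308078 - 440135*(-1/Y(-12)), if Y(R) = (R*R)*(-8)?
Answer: 354465721/1152 ≈ 3.0770e+5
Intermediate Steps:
Y(R) = -8*R² (Y(R) = R²*(-8) = -8*R²)
308078 - 440135*(-1/Y(-12)) = 308078 - 440135/((-(-8)*(-12)²)) = 308078 - 440135/((-(-8)*144)) = 308078 - 440135/((-1*(-1152))) = 308078 - 440135/1152 = 354465721/1152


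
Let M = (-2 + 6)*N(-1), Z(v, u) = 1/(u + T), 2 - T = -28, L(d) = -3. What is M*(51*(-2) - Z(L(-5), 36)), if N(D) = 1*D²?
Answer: -13466/33 ≈ -408.06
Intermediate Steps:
N(D) = D²
T = 30 (T = 2 - 1*(-28) = 2 + 28 = 30)
Z(v, u) = 1/(30 + u) (Z(v, u) = 1/(u + 30) = 1/(30 + u))
M = 4 (M = (-2 + 6)*(-1)² = 4*1 = 4)
M*(51*(-2) - Z(L(-5), 36)) = 4*(51*(-2) - 1/(30 + 36)) = 4*(-102 - 1/66) = 4*(-6733/66) = -13466/33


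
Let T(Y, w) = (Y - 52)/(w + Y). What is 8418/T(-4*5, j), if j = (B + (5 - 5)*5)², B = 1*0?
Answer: 7015/3 ≈ 2338.3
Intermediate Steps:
B = 0
j = 0 (j = (0 + (5 - 5)*5)² = (0 + 0*5)² = (0 + 0)² = 0² = 0)
T(Y, w) = (-52 + Y)/(Y + w)
8418/T(-4*5, j) = 8418/(((-52 - 4*5)/(-4*5 + 0))) = 8418/(((-52 - 20)/(-20 + 0))) = 8418/((-72/(-20))) = 8418/((-1/20*(-72))) = 8418/(18/5) = 8418*(5/18) = 7015/3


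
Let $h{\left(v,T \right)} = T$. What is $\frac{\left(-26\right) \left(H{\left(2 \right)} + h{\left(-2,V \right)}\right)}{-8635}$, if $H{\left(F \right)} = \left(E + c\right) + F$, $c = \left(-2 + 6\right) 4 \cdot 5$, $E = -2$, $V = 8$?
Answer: $\frac{208}{785} \approx 0.26497$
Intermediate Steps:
$c = 80$ ($c = 4 \cdot 4 \cdot 5 = 16 \cdot 5 = 80$)
$H{\left(F \right)} = 78 + F$ ($H{\left(F \right)} = \left(-2 + 80\right) + F = 78 + F$)
$\frac{\left(-26\right) \left(H{\left(2 \right)} + h{\left(-2,V \right)}\right)}{-8635} = \frac{\left(-26\right) \left(\left(78 + 2\right) + 8\right)}{-8635} = - 26 \left(80 + 8\right) \left(- \frac{1}{8635}\right) = \left(-26\right) 88 \left(- \frac{1}{8635}\right) = \left(-2288\right) \left(- \frac{1}{8635}\right) = \frac{208}{785}$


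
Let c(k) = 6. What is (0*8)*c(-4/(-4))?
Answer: 0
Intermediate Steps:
(0*8)*c(-4/(-4)) = (0*8)*6 = 0*6 = 0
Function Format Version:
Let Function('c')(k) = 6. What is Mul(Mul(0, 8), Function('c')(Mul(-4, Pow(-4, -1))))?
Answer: 0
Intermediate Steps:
Mul(Mul(0, 8), Function('c')(Mul(-4, Pow(-4, -1)))) = Mul(Mul(0, 8), 6) = Mul(0, 6) = 0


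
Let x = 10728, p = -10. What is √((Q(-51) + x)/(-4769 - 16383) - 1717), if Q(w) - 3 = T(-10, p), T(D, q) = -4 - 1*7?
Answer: 2*I*√187603698/661 ≈ 41.443*I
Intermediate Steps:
T(D, q) = -11 (T(D, q) = -4 - 7 = -11)
Q(w) = -8 (Q(w) = 3 - 11 = -8)
√((Q(-51) + x)/(-4769 - 16383) - 1717) = √((-8 + 10728)/(-4769 - 16383) - 1717) = √(10720/(-21152) - 1717) = √(10720*(-1/21152) - 1717) = √(-335/661 - 1717) = √(-1135272/661) = 2*I*√187603698/661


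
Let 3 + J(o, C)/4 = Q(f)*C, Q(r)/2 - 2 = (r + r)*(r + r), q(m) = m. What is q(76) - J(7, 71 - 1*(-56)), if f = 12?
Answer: -587160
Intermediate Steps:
Q(r) = 4 + 8*r² (Q(r) = 4 + 2*((r + r)*(r + r)) = 4 + 2*((2*r)*(2*r)) = 4 + 2*(4*r²) = 4 + 8*r²)
J(o, C) = -12 + 4624*C (J(o, C) = -12 + 4*((4 + 8*12²)*C) = -12 + 4*((4 + 8*144)*C) = -12 + 4*((4 + 1152)*C) = -12 + 4*(1156*C) = -12 + 4624*C)
q(76) - J(7, 71 - 1*(-56)) = 76 - (-12 + 4624*(71 - 1*(-56))) = 76 - (-12 + 4624*(71 + 56)) = 76 - (-12 + 4624*127) = 76 - (-12 + 587248) = 76 - 1*587236 = 76 - 587236 = -587160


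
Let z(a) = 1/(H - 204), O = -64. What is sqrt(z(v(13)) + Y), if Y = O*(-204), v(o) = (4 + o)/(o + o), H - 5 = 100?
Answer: sqrt(14217973)/33 ≈ 114.26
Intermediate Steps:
H = 105 (H = 5 + 100 = 105)
v(o) = (4 + o)/(2*o) (v(o) = (4 + o)/((2*o)) = (4 + o)*(1/(2*o)) = (4 + o)/(2*o))
z(a) = -1/99 (z(a) = 1/(105 - 204) = 1/(-99) = -1/99)
Y = 13056 (Y = -64*(-204) = 13056)
sqrt(z(v(13)) + Y) = sqrt(-1/99 + 13056) = sqrt(1292543/99) = sqrt(14217973)/33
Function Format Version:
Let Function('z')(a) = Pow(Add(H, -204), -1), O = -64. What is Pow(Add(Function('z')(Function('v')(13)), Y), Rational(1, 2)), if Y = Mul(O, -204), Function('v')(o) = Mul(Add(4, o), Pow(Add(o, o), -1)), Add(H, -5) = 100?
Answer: Mul(Rational(1, 33), Pow(14217973, Rational(1, 2))) ≈ 114.26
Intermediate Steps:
H = 105 (H = Add(5, 100) = 105)
Function('v')(o) = Mul(Rational(1, 2), Pow(o, -1), Add(4, o)) (Function('v')(o) = Mul(Add(4, o), Pow(Mul(2, o), -1)) = Mul(Add(4, o), Mul(Rational(1, 2), Pow(o, -1))) = Mul(Rational(1, 2), Pow(o, -1), Add(4, o)))
Function('z')(a) = Rational(-1, 99) (Function('z')(a) = Pow(Add(105, -204), -1) = Pow(-99, -1) = Rational(-1, 99))
Y = 13056 (Y = Mul(-64, -204) = 13056)
Pow(Add(Function('z')(Function('v')(13)), Y), Rational(1, 2)) = Pow(Add(Rational(-1, 99), 13056), Rational(1, 2)) = Pow(Rational(1292543, 99), Rational(1, 2)) = Mul(Rational(1, 33), Pow(14217973, Rational(1, 2)))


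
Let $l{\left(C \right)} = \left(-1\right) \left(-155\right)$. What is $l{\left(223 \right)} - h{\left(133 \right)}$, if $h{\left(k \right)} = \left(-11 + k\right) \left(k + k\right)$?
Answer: $-32297$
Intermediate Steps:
$l{\left(C \right)} = 155$
$h{\left(k \right)} = 2 k \left(-11 + k\right)$ ($h{\left(k \right)} = \left(-11 + k\right) 2 k = 2 k \left(-11 + k\right)$)
$l{\left(223 \right)} - h{\left(133 \right)} = 155 - 2 \cdot 133 \left(-11 + 133\right) = 155 - 2 \cdot 133 \cdot 122 = 155 - 32452 = -32297$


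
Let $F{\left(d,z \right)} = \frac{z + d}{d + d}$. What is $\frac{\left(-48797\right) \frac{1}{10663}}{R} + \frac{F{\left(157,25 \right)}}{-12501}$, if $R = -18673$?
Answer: $\frac{77652745520}{390785025838743} \approx 0.00019871$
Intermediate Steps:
$F{\left(d,z \right)} = \frac{d + z}{2 d}$
$\frac{\left(-48797\right) \frac{1}{10663}}{R} + \frac{F{\left(157,25 \right)}}{-12501} = \frac{\left(-48797\right) \frac{1}{10663}}{-18673} + \frac{\frac{1}{2} \cdot \frac{1}{157} \left(157 + 25\right)}{-12501} = \left(-48797\right) \frac{1}{10663} \left(- \frac{1}{18673}\right) + \frac{1}{2} \cdot \frac{1}{157} \cdot 182 \left(- \frac{1}{12501}\right) = \left(- \frac{48797}{10663}\right) \left(- \frac{1}{18673}\right) + \frac{91}{157} \left(- \frac{1}{12501}\right) = \frac{48797}{199110199} - \frac{91}{1962657} = \frac{77652745520}{390785025838743}$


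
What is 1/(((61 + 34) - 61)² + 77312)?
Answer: 1/78468 ≈ 1.2744e-5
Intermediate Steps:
1/(((61 + 34) - 61)² + 77312) = 1/((95 - 61)² + 77312) = 1/(34² + 77312) = 1/(1156 + 77312) = 1/78468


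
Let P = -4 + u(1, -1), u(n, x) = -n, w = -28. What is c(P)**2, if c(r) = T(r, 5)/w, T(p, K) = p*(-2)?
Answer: 25/196 ≈ 0.12755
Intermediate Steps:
T(p, K) = -2*p
P = -5 (P = -4 - 1*1 = -4 - 1 = -5)
c(r) = r/14 (c(r) = -2*r/(-28) = -2*r*(-1/28) = r/14)
c(P)**2 = ((1/14)*(-5))**2 = (-5/14)**2 = 25/196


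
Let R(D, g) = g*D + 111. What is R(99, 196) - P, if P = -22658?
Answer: 42173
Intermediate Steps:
R(D, g) = 111 + D*g (R(D, g) = D*g + 111 = 111 + D*g)
R(99, 196) - P = (111 + 99*196) - 1*(-22658) = (111 + 19404) + 22658 = 19515 + 22658 = 42173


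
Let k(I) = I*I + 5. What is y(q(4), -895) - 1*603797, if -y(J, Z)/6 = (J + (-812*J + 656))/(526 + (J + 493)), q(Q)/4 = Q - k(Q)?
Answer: -191515257/317 ≈ -6.0415e+5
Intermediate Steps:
k(I) = 5 + I² (k(I) = I² + 5 = 5 + I²)
q(Q) = -20 - 4*Q² + 4*Q (q(Q) = 4*(Q - (5 + Q²)) = 4*(Q + (-5 - Q²)) = 4*(-5 + Q - Q²) = -20 - 4*Q² + 4*Q)
y(J, Z) = -6*(656 - 811*J)/(1019 + J) (y(J, Z) = -6*(J + (-812*J + 656))/(526 + (J + 493)) = -6*(J + (656 - 812*J))/(526 + (493 + J)) = -6*(656 - 811*J)/(1019 + J))
y(q(4), -895) - 1*603797 = 6*(-656 + 811*(-20 - 4*4² + 4*4))/(1019 + (-20 - 4*4² + 4*4)) - 1*603797 = 6*(-656 + 811*(-20 - 4*16 + 16))/(1019 + (-20 - 4*16 + 16)) - 603797 = 6*(-656 + 811*(-20 - 64 + 16))/(1019 + (-20 - 64 + 16)) - 603797 = 6*(-656 + 811*(-68))/(1019 - 68) - 603797 = 6*(-656 - 55148)/951 - 603797 = 6*(1/951)*(-55804) - 603797 = -111608/317 - 603797 = -191515257/317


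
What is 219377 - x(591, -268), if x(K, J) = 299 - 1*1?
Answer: 219079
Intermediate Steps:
x(K, J) = 298 (x(K, J) = 299 - 1 = 298)
219377 - x(591, -268) = 219377 - 1*298 = 219377 - 298 = 219079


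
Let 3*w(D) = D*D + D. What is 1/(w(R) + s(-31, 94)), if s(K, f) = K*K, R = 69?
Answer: 1/2571 ≈ 0.00038895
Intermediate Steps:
w(D) = D/3 + D²/3 (w(D) = (D*D + D)/3 = (D² + D)/3 = (D + D²)/3 = D/3 + D²/3)
s(K, f) = K²
1/(w(R) + s(-31, 94)) = 1/((⅓)*69*(1 + 69) + (-31)²) = 1/((⅓)*69*70 + 961) = 1/(1610 + 961) = 1/2571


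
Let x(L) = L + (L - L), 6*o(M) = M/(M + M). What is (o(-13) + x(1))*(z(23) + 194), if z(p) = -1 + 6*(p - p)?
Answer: 2509/12 ≈ 209.08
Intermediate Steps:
z(p) = -1 (z(p) = -1 + 6*0 = -1 + 0 = -1)
o(M) = 1/12 (o(M) = (M/(M + M))/6 = (M/((2*M)))/6 = (M*(1/(2*M)))/6 = (1/6)*(1/2) = 1/12)
x(L) = L (x(L) = L + 0 = L)
(o(-13) + x(1))*(z(23) + 194) = (1/12 + 1)*(-1 + 194) = (13/12)*193 = 2509/12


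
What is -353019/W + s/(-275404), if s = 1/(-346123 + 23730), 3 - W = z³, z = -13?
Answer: -7835991140906867/48833576974600 ≈ -160.46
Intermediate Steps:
W = 2200 (W = 3 - 1*(-13)³ = 3 - 1*(-2197) = 3 + 2197 = 2200)
s = -1/322393 (s = 1/(-322393) = -1/322393 ≈ -3.1018e-6)
-353019/W + s/(-275404) = -353019/2200 - 1/322393/(-275404) = -353019*1/2200 - 1/322393*(-1/275404) = -353019/2200 + 1/88788321772 = -7835991140906867/48833576974600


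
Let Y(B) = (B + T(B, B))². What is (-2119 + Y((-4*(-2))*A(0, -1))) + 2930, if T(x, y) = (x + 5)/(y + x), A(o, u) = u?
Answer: 223241/256 ≈ 872.04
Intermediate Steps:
T(x, y) = (5 + x)/(x + y)
Y(B) = (B + (5 + B)/(2*B))² (Y(B) = (B + (5 + B)/(B + B))² = (B + (5 + B)/((2*B)))² = (B + (1/(2*B))*(5 + B))² = (B + (5 + B)/(2*B))²)
(-2119 + Y((-4*(-2))*A(0, -1))) + 2930 = (-2119 + (5 - 4*(-2)*(-1) + 2*(-4*(-2)*(-1))²)²/(4*(-4*(-2)*(-1))²)) + 2930 = (-2119 + (5 + 8*(-1) + 2*(8*(-1))²)²/(4*(8*(-1))²)) + 2930 = (-2119 + (¼)*(5 - 8 + 2*(-8)²)²/(-8)²) + 2930 = (-2119 + (¼)*(1/64)*(5 - 8 + 2*64)²) + 2930 = (-2119 + (¼)*(1/64)*(5 - 8 + 128)²) + 2930 = (-2119 + (¼)*(1/64)*125²) + 2930 = (-2119 + (¼)*(1/64)*15625) + 2930 = (-2119 + 15625/256) + 2930 = -526839/256 + 2930 = 223241/256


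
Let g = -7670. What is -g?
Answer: 7670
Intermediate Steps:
-g = -1*(-7670) = 7670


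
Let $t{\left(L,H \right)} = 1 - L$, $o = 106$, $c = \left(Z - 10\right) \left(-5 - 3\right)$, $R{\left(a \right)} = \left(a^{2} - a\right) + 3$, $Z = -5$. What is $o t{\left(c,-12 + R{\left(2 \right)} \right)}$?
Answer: $-12614$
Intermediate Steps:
$R{\left(a \right)} = 3 + a^{2} - a$
$c = 120$ ($c = \left(-5 - 10\right) \left(-5 - 3\right) = \left(-15\right) \left(-8\right) = 120$)
$o t{\left(c,-12 + R{\left(2 \right)} \right)} = 106 \left(1 - 120\right) = 106 \left(-119\right) = -12614$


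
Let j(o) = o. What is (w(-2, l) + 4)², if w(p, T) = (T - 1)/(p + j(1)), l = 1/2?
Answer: 81/4 ≈ 20.250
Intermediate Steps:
l = ½ ≈ 0.50000
w(p, T) = (-1 + T)/(1 + p) (w(p, T) = (T - 1)/(p + 1) = (-1 + T)/(1 + p))
(w(-2, l) + 4)² = ((-1 + ½)/(1 - 2) + 4)² = (-½/(-1) + 4)² = (-1*(-½) + 4)² = (½ + 4)² = (9/2)² = 81/4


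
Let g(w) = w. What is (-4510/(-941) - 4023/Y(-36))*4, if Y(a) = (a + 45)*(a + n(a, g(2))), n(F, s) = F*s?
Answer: 302569/8469 ≈ 35.727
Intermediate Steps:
Y(a) = 3*a*(45 + a) (Y(a) = (a + 45)*(a + a*2) = (45 + a)*(a + 2*a) = (45 + a)*(3*a) = 3*a*(45 + a))
(-4510/(-941) - 4023/Y(-36))*4 = (-4510/(-941) - 4023*(-1/(108*(45 - 36))))*4 = (-4510*(-1/941) - 4023/(3*(-36)*9))*4 = (4510/941 - 4023/(-972))*4 = (4510/941 - 4023*(-1/972))*4 = (4510/941 + 149/36)*4 = (302569/33876)*4 = 302569/8469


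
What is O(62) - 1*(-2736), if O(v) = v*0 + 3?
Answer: 2739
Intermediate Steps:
O(v) = 3 (O(v) = 0 + 3 = 3)
O(62) - 1*(-2736) = 3 - 1*(-2736) = 3 + 2736 = 2739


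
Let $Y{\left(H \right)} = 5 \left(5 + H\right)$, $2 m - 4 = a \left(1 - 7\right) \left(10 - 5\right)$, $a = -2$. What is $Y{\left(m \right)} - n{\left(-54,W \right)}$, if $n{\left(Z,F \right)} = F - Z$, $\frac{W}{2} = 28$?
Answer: $75$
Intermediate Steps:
$W = 56$ ($W = 2 \cdot 28 = 56$)
$m = 32$ ($m = 2 + \frac{\left(-2\right) \left(1 - 7\right) \left(10 - 5\right)}{2} = 2 + \frac{\left(-2\right) \left(\left(-6\right) 5\right)}{2} = 2 + \frac{\left(-2\right) \left(-30\right)}{2} = 2 + \frac{1}{2} \cdot 60 = 2 + 30 = 32$)
$Y{\left(H \right)} = 25 + 5 H$
$Y{\left(m \right)} - n{\left(-54,W \right)} = \left(25 + 5 \cdot 32\right) - \left(56 - -54\right) = \left(25 + 160\right) - \left(56 + 54\right) = 185 - 110 = 75$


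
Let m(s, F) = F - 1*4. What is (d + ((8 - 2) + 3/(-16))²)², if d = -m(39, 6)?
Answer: 66210769/65536 ≈ 1010.3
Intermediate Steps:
m(s, F) = -4 + F (m(s, F) = F - 4 = -4 + F)
d = -2 (d = -(-4 + 6) = -1*2 = -2)
(d + ((8 - 2) + 3/(-16))²)² = (-2 + ((8 - 2) + 3/(-16))²)² = (-2 + (6 + 3*(-1/16))²)² = (-2 + (6 - 3/16)²)² = (-2 + (93/16)²)² = (-2 + 8649/256)² = (8137/256)² = 66210769/65536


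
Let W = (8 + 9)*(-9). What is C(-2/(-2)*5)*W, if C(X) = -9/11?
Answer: 1377/11 ≈ 125.18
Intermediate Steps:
C(X) = -9/11 (C(X) = -9*1/11 = -9/11)
W = -153 (W = 17*(-9) = -153)
C(-2/(-2)*5)*W = -9/11*(-153) = 1377/11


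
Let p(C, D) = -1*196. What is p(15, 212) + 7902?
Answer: 7706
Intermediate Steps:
p(C, D) = -196
p(15, 212) + 7902 = -196 + 7902 = 7706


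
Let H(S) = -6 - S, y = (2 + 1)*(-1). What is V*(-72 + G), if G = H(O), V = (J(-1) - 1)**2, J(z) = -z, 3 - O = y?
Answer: 0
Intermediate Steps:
y = -3 (y = 3*(-1) = -3)
O = 6 (O = 3 - 1*(-3) = 3 + 3 = 6)
V = 0 (V = (-1*(-1) - 1)**2 = (1 - 1)**2 = 0**2 = 0)
G = -12 (G = -6 - 1*6 = -6 - 6 = -12)
V*(-72 + G) = 0*(-72 - 12) = 0*(-84) = 0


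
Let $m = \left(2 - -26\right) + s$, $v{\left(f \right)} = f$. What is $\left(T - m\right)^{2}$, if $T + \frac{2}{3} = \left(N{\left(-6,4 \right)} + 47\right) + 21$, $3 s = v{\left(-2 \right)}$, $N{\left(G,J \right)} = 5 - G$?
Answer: $2601$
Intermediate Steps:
$s = - \frac{2}{3}$ ($s = \frac{1}{3} \left(-2\right) = - \frac{2}{3} \approx -0.66667$)
$T = \frac{235}{3}$ ($T = - \frac{2}{3} + \left(\left(\left(5 - -6\right) + 47\right) + 21\right) = - \frac{2}{3} + \left(\left(\left(5 + 6\right) + 47\right) + 21\right) = - \frac{2}{3} + \left(\left(11 + 47\right) + 21\right) = - \frac{2}{3} + \left(58 + 21\right) = - \frac{2}{3} + 79 = \frac{235}{3} \approx 78.333$)
$m = \frac{82}{3}$ ($m = \left(2 - -26\right) - \frac{2}{3} = \left(2 + 26\right) - \frac{2}{3} = 28 - \frac{2}{3} = \frac{82}{3} \approx 27.333$)
$\left(T - m\right)^{2} = \left(\frac{235}{3} - \frac{82}{3}\right)^{2} = 51^{2} = 2601$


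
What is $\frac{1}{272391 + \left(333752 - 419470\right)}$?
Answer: $\frac{1}{186673} \approx 5.357 \cdot 10^{-6}$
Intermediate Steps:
$\frac{1}{272391 + \left(333752 - 419470\right)} = \frac{1}{272391 - 85718} = \frac{1}{186673}$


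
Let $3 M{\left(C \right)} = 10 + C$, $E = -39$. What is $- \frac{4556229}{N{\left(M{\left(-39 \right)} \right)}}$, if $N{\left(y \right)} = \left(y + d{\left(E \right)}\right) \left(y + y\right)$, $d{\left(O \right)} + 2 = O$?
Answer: $- \frac{41006061}{8816} \approx -4651.3$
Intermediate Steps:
$M{\left(C \right)} = \frac{10}{3} + \frac{C}{3}$ ($M{\left(C \right)} = \frac{10 + C}{3} = \frac{10}{3} + \frac{C}{3}$)
$d{\left(O \right)} = -2 + O$
$N{\left(y \right)} = 2 y \left(-41 + y\right)$ ($N{\left(y \right)} = \left(y - 41\right) \left(y + y\right) = \left(y - 41\right) 2 y = \left(-41 + y\right) 2 y = 2 y \left(-41 + y\right)$)
$- \frac{4556229}{N{\left(M{\left(-39 \right)} \right)}} = - \frac{4556229}{2 \left(\frac{10}{3} + \frac{1}{3} \left(-39\right)\right) \left(-41 + \left(\frac{10}{3} + \frac{1}{3} \left(-39\right)\right)\right)} = - \frac{4556229}{2 \left(\frac{10}{3} - 13\right) \left(-41 + \left(\frac{10}{3} - 13\right)\right)} = - \frac{4556229}{2 \left(- \frac{29}{3}\right) \left(-41 - \frac{29}{3}\right)} = - \frac{4556229}{2 \left(- \frac{29}{3}\right) \left(- \frac{152}{3}\right)} = - \frac{4556229}{\frac{8816}{9}} = \left(-4556229\right) \frac{9}{8816} = - \frac{41006061}{8816}$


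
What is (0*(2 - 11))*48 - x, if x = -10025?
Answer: 10025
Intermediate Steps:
(0*(2 - 11))*48 - x = (0*(2 - 11))*48 - 1*(-10025) = (0*(-9))*48 + 10025 = 0*48 + 10025 = 0 + 10025 = 10025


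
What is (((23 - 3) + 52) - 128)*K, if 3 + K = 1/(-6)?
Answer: 532/3 ≈ 177.33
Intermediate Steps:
K = -19/6 (K = -3 + 1/(-6) = -3 - ⅙ = -19/6 ≈ -3.1667)
(((23 - 3) + 52) - 128)*K = (((23 - 3) + 52) - 128)*(-19/6) = ((20 + 52) - 128)*(-19/6) = (72 - 128)*(-19/6) = -56*(-19/6) = 532/3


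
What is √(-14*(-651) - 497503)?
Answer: I*√488389 ≈ 698.85*I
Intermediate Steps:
√(-14*(-651) - 497503) = √(9114 - 497503) = √(-488389) = I*√488389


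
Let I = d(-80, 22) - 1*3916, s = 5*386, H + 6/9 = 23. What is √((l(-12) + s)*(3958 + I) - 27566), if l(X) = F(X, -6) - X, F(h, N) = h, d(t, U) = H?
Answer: 32*√849/3 ≈ 310.80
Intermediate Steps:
H = 67/3 (H = -⅔ + 23 = 67/3 ≈ 22.333)
d(t, U) = 67/3
s = 1930
I = -11681/3 (I = 67/3 - 1*3916 = 67/3 - 3916 = -11681/3 ≈ -3893.7)
l(X) = 0 (l(X) = X - X = 0)
√((l(-12) + s)*(3958 + I) - 27566) = √((0 + 1930)*(3958 - 11681/3) - 27566) = √(1930*(193/3) - 27566) = √(372490/3 - 27566) = √(289792/3) = 32*√849/3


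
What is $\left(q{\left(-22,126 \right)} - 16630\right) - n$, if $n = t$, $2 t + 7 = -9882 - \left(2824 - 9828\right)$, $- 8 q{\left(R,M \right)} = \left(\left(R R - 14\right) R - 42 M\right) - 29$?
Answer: $- \frac{105839}{8} \approx -13230.0$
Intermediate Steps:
$q{\left(R,M \right)} = \frac{29}{8} + \frac{21 M}{4} - \frac{R \left(-14 + R^{2}\right)}{8}$ ($q{\left(R,M \right)} = - \frac{\left(\left(R R - 14\right) R - 42 M\right) - 29}{8} = - \frac{\left(\left(R^{2} - 14\right) R - 42 M\right) - 29}{8} = - \frac{\left(\left(-14 + R^{2}\right) R - 42 M\right) - 29}{8} = - \frac{\left(R \left(-14 + R^{2}\right) - 42 M\right) - 29}{8} = - \frac{\left(- 42 M + R \left(-14 + R^{2}\right)\right) - 29}{8} = - \frac{-29 - 42 M + R \left(-14 + R^{2}\right)}{8} = \frac{29}{8} + \frac{21 M}{4} - \frac{R \left(-14 + R^{2}\right)}{8}$)
$t = - \frac{2885}{2}$ ($t = - \frac{7}{2} + \frac{-9882 - \left(2824 - 9828\right)}{2} = - \frac{7}{2} + \frac{-9882 - -7004}{2} = - \frac{7}{2} + \frac{-9882 + 7004}{2} = - \frac{7}{2} + \frac{1}{2} \left(-2878\right) = - \frac{7}{2} - 1439 = - \frac{2885}{2} \approx -1442.5$)
$n = - \frac{2885}{2} \approx -1442.5$
$\left(q{\left(-22,126 \right)} - 16630\right) - n = \left(\left(\frac{29}{8} - \frac{\left(-22\right)^{3}}{8} + \frac{7}{4} \left(-22\right) + \frac{21}{4} \cdot 126\right) - 16630\right) - - \frac{2885}{2} = \left(\left(\frac{29}{8} - -1331 - \frac{77}{2} + \frac{1323}{2}\right) - 16630\right) + \frac{2885}{2} = \left(\left(\frac{29}{8} + 1331 - \frac{77}{2} + \frac{1323}{2}\right) - 16630\right) + \frac{2885}{2} = \left(\frac{15661}{8} - 16630\right) + \frac{2885}{2} = - \frac{117379}{8} + \frac{2885}{2} = - \frac{105839}{8}$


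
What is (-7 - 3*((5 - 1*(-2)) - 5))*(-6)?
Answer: 78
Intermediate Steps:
(-7 - 3*((5 - 1*(-2)) - 5))*(-6) = (-7 - 3*((5 + 2) - 5))*(-6) = (-7 - 3*(7 - 5))*(-6) = (-7 - 3*2)*(-6) = (-7 - 6)*(-6) = -13*(-6) = 78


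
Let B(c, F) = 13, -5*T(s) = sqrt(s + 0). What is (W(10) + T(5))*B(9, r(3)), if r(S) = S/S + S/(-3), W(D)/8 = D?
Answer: 1040 - 13*sqrt(5)/5 ≈ 1034.2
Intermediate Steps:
W(D) = 8*D
T(s) = -sqrt(s)/5 (T(s) = -sqrt(s + 0)/5 = -sqrt(s)/5)
r(S) = 1 - S/3 (r(S) = 1 + S*(-1/3) = 1 - S/3)
(W(10) + T(5))*B(9, r(3)) = (8*10 - sqrt(5)/5)*13 = (80 - sqrt(5)/5)*13 = 1040 - 13*sqrt(5)/5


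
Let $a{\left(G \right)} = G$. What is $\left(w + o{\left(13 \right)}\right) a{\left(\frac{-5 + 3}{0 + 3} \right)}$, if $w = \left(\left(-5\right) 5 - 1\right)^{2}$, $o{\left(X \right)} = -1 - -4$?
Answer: $- \frac{1358}{3} \approx -452.67$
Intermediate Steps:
$o{\left(X \right)} = 3$ ($o{\left(X \right)} = -1 + 4 = 3$)
$w = 676$ ($w = \left(-25 - 1\right)^{2} = \left(-26\right)^{2} = 676$)
$\left(w + o{\left(13 \right)}\right) a{\left(\frac{-5 + 3}{0 + 3} \right)} = \left(676 + 3\right) \frac{-5 + 3}{0 + 3} = 679 \left(- \frac{2}{3}\right) = - \frac{1358}{3}$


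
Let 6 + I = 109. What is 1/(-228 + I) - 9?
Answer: -1126/125 ≈ -9.0080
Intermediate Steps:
I = 103 (I = -6 + 109 = 103)
1/(-228 + I) - 9 = 1/(-228 + 103) - 9 = 1/(-125) - 9 = -1/125 - 9 = -1126/125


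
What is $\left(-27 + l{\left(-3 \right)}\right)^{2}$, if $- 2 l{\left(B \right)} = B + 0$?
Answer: $\frac{2601}{4} \approx 650.25$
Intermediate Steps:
$l{\left(B \right)} = - \frac{B}{2}$ ($l{\left(B \right)} = - \frac{B + 0}{2} = - \frac{B}{2}$)
$\left(-27 + l{\left(-3 \right)}\right)^{2} = \left(-27 - - \frac{3}{2}\right)^{2} = \left(-27 + \frac{3}{2}\right)^{2} = \left(- \frac{51}{2}\right)^{2} = \frac{2601}{4}$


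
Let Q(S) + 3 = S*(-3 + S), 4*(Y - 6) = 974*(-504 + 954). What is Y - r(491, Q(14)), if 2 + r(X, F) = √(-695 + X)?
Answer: 109583 - 2*I*√51 ≈ 1.0958e+5 - 14.283*I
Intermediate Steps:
Y = 109581 (Y = 6 + (974*(-504 + 954))/4 = 6 + (974*450)/4 = 6 + (¼)*438300 = 6 + 109575 = 109581)
Q(S) = -3 + S*(-3 + S)
r(X, F) = -2 + √(-695 + X)
Y - r(491, Q(14)) = 109581 - (-2 + √(-695 + 491)) = 109581 - (-2 + √(-204)) = 109581 - (-2 + 2*I*√51) = 109581 + (2 - 2*I*√51) = 109583 - 2*I*√51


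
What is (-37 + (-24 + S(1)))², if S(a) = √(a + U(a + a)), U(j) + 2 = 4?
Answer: (61 - √3)² ≈ 3512.7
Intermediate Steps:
U(j) = 2 (U(j) = -2 + 4 = 2)
S(a) = √(2 + a) (S(a) = √(a + 2) = √(2 + a))
(-37 + (-24 + S(1)))² = (-37 + (-24 + √(2 + 1)))² = (-37 + (-24 + √3))² = (-61 + √3)²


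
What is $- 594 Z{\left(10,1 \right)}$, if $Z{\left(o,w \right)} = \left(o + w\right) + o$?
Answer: $-12474$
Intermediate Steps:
$Z{\left(o,w \right)} = w + 2 o$
$- 594 Z{\left(10,1 \right)} = - 594 \left(1 + 2 \cdot 10\right) = - 594 \left(1 + 20\right) = \left(-594\right) 21 = -12474$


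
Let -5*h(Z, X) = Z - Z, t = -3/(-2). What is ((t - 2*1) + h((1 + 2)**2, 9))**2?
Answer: 1/4 ≈ 0.25000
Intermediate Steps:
t = 3/2 (t = -3*(-1/2) = 3/2 ≈ 1.5000)
h(Z, X) = 0 (h(Z, X) = -(Z - Z)/5 = -1/5*0 = 0)
((t - 2*1) + h((1 + 2)**2, 9))**2 = ((3/2 - 2*1) + 0)**2 = ((3/2 - 2) + 0)**2 = (-1/2 + 0)**2 = (-1/2)**2 = 1/4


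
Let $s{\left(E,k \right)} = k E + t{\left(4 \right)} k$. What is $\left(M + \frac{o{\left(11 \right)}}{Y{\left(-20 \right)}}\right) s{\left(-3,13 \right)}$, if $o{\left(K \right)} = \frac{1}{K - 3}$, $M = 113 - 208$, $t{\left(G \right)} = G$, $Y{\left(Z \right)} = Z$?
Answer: $- \frac{197613}{160} \approx -1235.1$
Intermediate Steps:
$M = -95$ ($M = 113 - 208 = -95$)
$o{\left(K \right)} = \frac{1}{-3 + K}$
$s{\left(E,k \right)} = 4 k + E k$ ($s{\left(E,k \right)} = k E + 4 k = E k + 4 k = 4 k + E k$)
$\left(M + \frac{o{\left(11 \right)}}{Y{\left(-20 \right)}}\right) s{\left(-3,13 \right)} = \left(-95 + \frac{1}{\left(-3 + 11\right) \left(-20\right)}\right) 13 \left(4 - 3\right) = \left(-95 + \frac{1}{8} \left(- \frac{1}{20}\right)\right) 13 \cdot 1 = \left(-95 + \frac{1}{8} \left(- \frac{1}{20}\right)\right) 13 = \left(-95 - \frac{1}{160}\right) 13 = \left(- \frac{15201}{160}\right) 13 = - \frac{197613}{160}$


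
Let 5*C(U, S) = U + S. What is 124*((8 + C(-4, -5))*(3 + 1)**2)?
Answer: 61504/5 ≈ 12301.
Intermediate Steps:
C(U, S) = S/5 + U/5 (C(U, S) = (U + S)/5 = (S + U)/5 = S/5 + U/5)
124*((8 + C(-4, -5))*(3 + 1)**2) = 124*((8 + ((1/5)*(-5) + (1/5)*(-4)))*(3 + 1)**2) = 124*((8 + (-1 - 4/5))*4**2) = 124*((8 - 9/5)*16) = 124*((31/5)*16) = 124*(496/5) = 61504/5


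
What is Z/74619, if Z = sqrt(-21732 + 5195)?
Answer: I*sqrt(16537)/74619 ≈ 0.0017234*I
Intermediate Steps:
Z = I*sqrt(16537) (Z = sqrt(-16537) = I*sqrt(16537) ≈ 128.6*I)
Z/74619 = (I*sqrt(16537))/74619 = (I*sqrt(16537))*(1/74619) = I*sqrt(16537)/74619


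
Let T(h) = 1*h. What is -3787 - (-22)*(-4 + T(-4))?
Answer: -3963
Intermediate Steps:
T(h) = h
-3787 - (-22)*(-4 + T(-4)) = -3787 - (-22)*(-4 - 4) = -3787 - (-22)*(-8) = -3787 - 1*176 = -3787 - 176 = -3963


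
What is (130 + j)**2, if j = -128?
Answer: 4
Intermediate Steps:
(130 + j)**2 = (130 - 128)**2 = 2**2 = 4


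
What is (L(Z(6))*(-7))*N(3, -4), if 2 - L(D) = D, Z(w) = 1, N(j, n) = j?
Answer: -21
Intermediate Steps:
L(D) = 2 - D
(L(Z(6))*(-7))*N(3, -4) = ((2 - 1*1)*(-7))*3 = ((2 - 1)*(-7))*3 = (1*(-7))*3 = -7*3 = -21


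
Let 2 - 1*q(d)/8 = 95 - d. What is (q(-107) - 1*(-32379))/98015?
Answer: 30779/98015 ≈ 0.31402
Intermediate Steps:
q(d) = -744 + 8*d (q(d) = 16 - 8*(95 - d) = 16 + (-760 + 8*d) = -744 + 8*d)
(q(-107) - 1*(-32379))/98015 = ((-744 + 8*(-107)) - 1*(-32379))/98015 = ((-744 - 856) + 32379)*(1/98015) = (-1600 + 32379)*(1/98015) = 30779*(1/98015) = 30779/98015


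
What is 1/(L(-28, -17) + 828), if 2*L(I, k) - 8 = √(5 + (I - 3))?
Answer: 128/106497 - I*√26/1384461 ≈ 0.0012019 - 3.683e-6*I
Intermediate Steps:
L(I, k) = 4 + √(2 + I)/2 (L(I, k) = 4 + √(5 + (I - 3))/2 = 4 + √(5 + (-3 + I))/2 = 4 + √(2 + I)/2)
1/(L(-28, -17) + 828) = 1/((4 + √(2 - 28)/2) + 828) = 1/((4 + √(-26)/2) + 828) = 1/((4 + (I*√26)/2) + 828) = 1/((4 + I*√26/2) + 828) = 1/(832 + I*√26/2)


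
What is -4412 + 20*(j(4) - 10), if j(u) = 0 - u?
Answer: -4692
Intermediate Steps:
j(u) = -u
-4412 + 20*(j(4) - 10) = -4412 + 20*(-1*4 - 10) = -4412 + 20*(-4 - 10) = -4412 + 20*(-14) = -4412 - 280 = -4692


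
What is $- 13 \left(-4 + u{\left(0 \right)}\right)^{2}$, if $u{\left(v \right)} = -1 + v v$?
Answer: $-325$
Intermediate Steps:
$u{\left(v \right)} = -1 + v^{2}$
$- 13 \left(-4 + u{\left(0 \right)}\right)^{2} = - 13 \left(-4 - \left(1 - 0^{2}\right)\right)^{2} = - 13 \left(-4 + \left(-1 + 0\right)\right)^{2} = - 13 \left(-4 - 1\right)^{2} = - 13 \left(-5\right)^{2} = \left(-13\right) 25 = -325$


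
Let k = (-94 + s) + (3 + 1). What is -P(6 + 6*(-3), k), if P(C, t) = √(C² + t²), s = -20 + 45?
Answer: -√4369 ≈ -66.098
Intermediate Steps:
s = 25
k = -65 (k = (-94 + 25) + (3 + 1) = -69 + 4 = -65)
-P(6 + 6*(-3), k) = -√((6 + 6*(-3))² + (-65)²) = -√((6 - 18)² + 4225) = -√((-12)² + 4225) = -√(144 + 4225) = -√4369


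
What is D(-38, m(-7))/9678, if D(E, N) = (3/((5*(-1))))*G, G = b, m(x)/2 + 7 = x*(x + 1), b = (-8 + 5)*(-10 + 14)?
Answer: 6/8065 ≈ 0.00074396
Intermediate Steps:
b = -12 (b = -3*4 = -12)
m(x) = -14 + 2*x*(1 + x) (m(x) = -14 + 2*(x*(x + 1)) = -14 + 2*(x*(1 + x)) = -14 + 2*x*(1 + x))
G = -12
D(E, N) = 36/5 (D(E, N) = (3/((5*(-1))))*(-12) = (3/(-5))*(-12) = (3*(-⅕))*(-12) = -⅗*(-12) = 36/5)
D(-38, m(-7))/9678 = (36/5)/9678 = (36/5)*(1/9678) = 6/8065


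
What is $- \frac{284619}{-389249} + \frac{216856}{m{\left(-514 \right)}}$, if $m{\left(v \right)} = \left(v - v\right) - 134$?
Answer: $- \frac{42186421099}{26079683} \approx -1617.6$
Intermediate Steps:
$m{\left(v \right)} = -134$ ($m{\left(v \right)} = 0 - 134 = -134$)
$- \frac{284619}{-389249} + \frac{216856}{m{\left(-514 \right)}} = - \frac{284619}{-389249} + \frac{216856}{-134} = \left(-284619\right) \left(- \frac{1}{389249}\right) + 216856 \left(- \frac{1}{134}\right) = \frac{284619}{389249} - \frac{108428}{67} = - \frac{42186421099}{26079683}$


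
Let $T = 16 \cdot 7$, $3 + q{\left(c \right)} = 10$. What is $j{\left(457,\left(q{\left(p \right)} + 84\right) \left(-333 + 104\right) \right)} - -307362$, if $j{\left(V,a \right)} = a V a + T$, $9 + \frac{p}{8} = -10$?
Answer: $198458919371$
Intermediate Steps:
$p = -152$ ($p = -72 + 8 \left(-10\right) = -72 - 80 = -152$)
$q{\left(c \right)} = 7$ ($q{\left(c \right)} = -3 + 10 = 7$)
$T = 112$
$j{\left(V,a \right)} = 112 + V a^{2}$ ($j{\left(V,a \right)} = a V a + 112 = V a a + 112 = V a^{2} + 112 = 112 + V a^{2}$)
$j{\left(457,\left(q{\left(p \right)} + 84\right) \left(-333 + 104\right) \right)} - -307362 = \left(112 + 457 \left(\left(7 + 84\right) \left(-333 + 104\right)\right)^{2}\right) - -307362 = \left(112 + 457 \left(91 \left(-229\right)\right)^{2}\right) + 307362 = \left(112 + 457 \left(-20839\right)^{2}\right) + 307362 = \left(112 + 457 \cdot 434263921\right) + 307362 = \left(112 + 198458611897\right) + 307362 = 198458612009 + 307362 = 198458919371$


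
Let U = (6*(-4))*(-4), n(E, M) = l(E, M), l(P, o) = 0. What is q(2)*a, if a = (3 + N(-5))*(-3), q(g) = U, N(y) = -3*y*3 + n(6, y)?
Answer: -13824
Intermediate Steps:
n(E, M) = 0
N(y) = -9*y (N(y) = -3*y*3 + 0 = -9*y + 0 = -9*y)
U = 96 (U = -24*(-4) = 96)
q(g) = 96
a = -144 (a = (3 - 9*(-5))*(-3) = (3 + 45)*(-3) = 48*(-3) = -144)
q(2)*a = 96*(-144) = -13824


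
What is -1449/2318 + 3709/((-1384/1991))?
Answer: -8559776129/1604056 ≈ -5336.3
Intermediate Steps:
-1449/2318 + 3709/((-1384/1991)) = -1449*1/2318 + 3709/((-1384*1/1991)) = -1449/2318 + 3709/(-1384/1991) = -1449/2318 + 3709*(-1991/1384) = -1449/2318 - 7384619/1384 = -8559776129/1604056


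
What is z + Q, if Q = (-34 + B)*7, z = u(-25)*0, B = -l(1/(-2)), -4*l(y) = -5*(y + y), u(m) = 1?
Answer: -917/4 ≈ -229.25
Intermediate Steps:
l(y) = 5*y/2 (l(y) = -(-5)*(y + y)/4 = -(-5)*2*y/4 = -(-5)*y/2 = 5*y/2)
B = 5/4 (B = -5/(2*(-2)) = -5*(-1)/(2*2) = -1*(-5/4) = 5/4 ≈ 1.2500)
z = 0 (z = 1*0 = 0)
Q = -917/4 (Q = (-34 + 5/4)*7 = -131/4*7 = -917/4 ≈ -229.25)
z + Q = 0 - 917/4 = -917/4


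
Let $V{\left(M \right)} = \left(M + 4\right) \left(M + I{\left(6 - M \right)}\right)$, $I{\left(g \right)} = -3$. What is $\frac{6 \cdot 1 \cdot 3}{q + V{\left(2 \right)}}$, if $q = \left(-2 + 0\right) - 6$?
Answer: $- \frac{9}{7} \approx -1.2857$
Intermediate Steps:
$q = -8$ ($q = -2 - 6 = -8$)
$V{\left(M \right)} = \left(-3 + M\right) \left(4 + M\right)$ ($V{\left(M \right)} = \left(M + 4\right) \left(M - 3\right) = \left(4 + M\right) \left(-3 + M\right) = \left(-3 + M\right) \left(4 + M\right)$)
$\frac{6 \cdot 1 \cdot 3}{q + V{\left(2 \right)}} = \frac{6 \cdot 1 \cdot 3}{-8 + \left(-12 + 2 + 2^{2}\right)} = \frac{6 \cdot 3}{-8 + \left(-12 + 2 + 4\right)} = \frac{1}{-8 - 6} \cdot 18 = \frac{1}{-14} \cdot 18 = \left(- \frac{1}{14}\right) 18 = - \frac{9}{7}$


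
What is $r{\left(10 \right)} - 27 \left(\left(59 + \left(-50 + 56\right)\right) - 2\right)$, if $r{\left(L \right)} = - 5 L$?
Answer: $-1751$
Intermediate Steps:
$r{\left(10 \right)} - 27 \left(\left(59 + \left(-50 + 56\right)\right) - 2\right) = \left(-5\right) 10 - 27 \left(\left(59 + \left(-50 + 56\right)\right) - 2\right) = -50 - 27 \left(\left(59 + 6\right) - 2\right) = -50 - 27 \left(65 - 2\right) = -50 - 1701 = -1751$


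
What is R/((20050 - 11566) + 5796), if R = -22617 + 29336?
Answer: 6719/14280 ≈ 0.47052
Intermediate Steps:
R = 6719
R/((20050 - 11566) + 5796) = 6719/((20050 - 11566) + 5796) = 6719/(8484 + 5796) = 6719/14280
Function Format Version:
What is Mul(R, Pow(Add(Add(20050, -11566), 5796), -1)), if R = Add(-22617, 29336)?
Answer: Rational(6719, 14280) ≈ 0.47052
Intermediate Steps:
R = 6719
Mul(R, Pow(Add(Add(20050, -11566), 5796), -1)) = Mul(6719, Pow(Add(Add(20050, -11566), 5796), -1)) = Mul(6719, Pow(Add(8484, 5796), -1)) = Mul(6719, Pow(14280, -1)) = Mul(6719, Rational(1, 14280)) = Rational(6719, 14280)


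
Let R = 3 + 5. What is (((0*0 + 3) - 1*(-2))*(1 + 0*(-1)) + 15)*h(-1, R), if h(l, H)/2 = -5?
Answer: -200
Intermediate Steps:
R = 8
h(l, H) = -10 (h(l, H) = 2*(-5) = -10)
(((0*0 + 3) - 1*(-2))*(1 + 0*(-1)) + 15)*h(-1, R) = (((0*0 + 3) - 1*(-2))*(1 + 0*(-1)) + 15)*(-10) = (((0 + 3) + 2)*(1 + 0) + 15)*(-10) = ((3 + 2)*1 + 15)*(-10) = (5*1 + 15)*(-10) = (5 + 15)*(-10) = 20*(-10) = -200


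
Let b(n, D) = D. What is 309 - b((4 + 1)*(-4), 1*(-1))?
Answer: 310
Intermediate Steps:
309 - b((4 + 1)*(-4), 1*(-1)) = 309 - (-1) = 309 - 1*(-1) = 309 + 1 = 310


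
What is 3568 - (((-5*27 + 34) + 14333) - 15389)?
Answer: 4725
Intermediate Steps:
3568 - (((-5*27 + 34) + 14333) - 15389) = 3568 - (((-135 + 34) + 14333) - 15389) = 3568 - ((-101 + 14333) - 15389) = 3568 - (14232 - 15389) = 3568 - 1*(-1157) = 3568 + 1157 = 4725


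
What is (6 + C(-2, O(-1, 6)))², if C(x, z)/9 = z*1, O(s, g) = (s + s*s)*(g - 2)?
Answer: 36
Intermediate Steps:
O(s, g) = (-2 + g)*(s + s²) (O(s, g) = (s + s²)*(-2 + g) = (-2 + g)*(s + s²))
C(x, z) = 9*z (C(x, z) = 9*(z*1) = 9*z)
(6 + C(-2, O(-1, 6)))² = (6 + 9*(-(-2 + 6 - 2*(-1) + 6*(-1))))² = (6 + 9*(-(-2 + 6 + 2 - 6)))² = (6 + 9*(-1*0))² = (6 + 9*0)² = (6 + 0)² = 6² = 36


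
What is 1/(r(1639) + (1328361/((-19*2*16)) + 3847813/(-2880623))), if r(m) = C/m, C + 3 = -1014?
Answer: -2870575386976/6277260965683601 ≈ -0.00045730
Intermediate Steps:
C = -1017 (C = -3 - 1014 = -1017)
r(m) = -1017/m
1/(r(1639) + (1328361/((-19*2*16)) + 3847813/(-2880623))) = 1/(-1017/1639 + (1328361/((-19*2*16)) + 3847813/(-2880623))) = 1/(-1017*1/1639 + (1328361/((-38*16)) + 3847813*(-1/2880623))) = 1/(-1017/1639 + (1328361/(-608) - 3847813/2880623)) = 1/(-1017/1639 + (1328361*(-1/608) - 3847813/2880623)) = 1/(-1017/1639 + (-1328361/608 - 3847813/2880623)) = 1/(-1017/1639 - 3828846719207/1751418784) = 1/(-6277260965683601/2870575386976) = -2870575386976/6277260965683601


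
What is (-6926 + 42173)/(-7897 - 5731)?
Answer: -35247/13628 ≈ -2.5864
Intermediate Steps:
(-6926 + 42173)/(-7897 - 5731) = 35247/(-13628) = 35247*(-1/13628) = -35247/13628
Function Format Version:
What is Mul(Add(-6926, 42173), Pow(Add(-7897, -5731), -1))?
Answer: Rational(-35247, 13628) ≈ -2.5864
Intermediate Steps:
Mul(Add(-6926, 42173), Pow(Add(-7897, -5731), -1)) = Mul(35247, Pow(-13628, -1)) = Mul(35247, Rational(-1, 13628)) = Rational(-35247, 13628)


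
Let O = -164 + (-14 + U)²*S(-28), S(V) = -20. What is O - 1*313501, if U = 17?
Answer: -313845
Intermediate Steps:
O = -344 (O = -164 + (-14 + 17)²*(-20) = -164 + 3²*(-20) = -164 + 9*(-20) = -164 - 180 = -344)
O - 1*313501 = -344 - 1*313501 = -344 - 313501 = -313845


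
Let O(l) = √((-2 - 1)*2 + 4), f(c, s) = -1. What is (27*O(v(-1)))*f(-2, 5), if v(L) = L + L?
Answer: -27*I*√2 ≈ -38.184*I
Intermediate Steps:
v(L) = 2*L
O(l) = I*√2 (O(l) = √(-3*2 + 4) = √(-6 + 4) = √(-2) = I*√2)
(27*O(v(-1)))*f(-2, 5) = (27*(I*√2))*(-1) = (27*I*√2)*(-1) = -27*I*√2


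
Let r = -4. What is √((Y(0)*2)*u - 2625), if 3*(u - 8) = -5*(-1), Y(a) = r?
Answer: 11*I*√201/3 ≈ 51.984*I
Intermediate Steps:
Y(a) = -4
u = 29/3 (u = 8 + (-5*(-1))/3 = 8 + (⅓)*5 = 8 + 5/3 = 29/3 ≈ 9.6667)
√((Y(0)*2)*u - 2625) = √(-4*2*(29/3) - 2625) = √(-8*29/3 - 2625) = √(-232/3 - 2625) = √(-8107/3) = 11*I*√201/3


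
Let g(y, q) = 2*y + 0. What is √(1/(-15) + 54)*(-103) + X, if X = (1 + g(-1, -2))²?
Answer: 1 - 103*√12135/15 ≈ -755.42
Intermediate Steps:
g(y, q) = 2*y
X = 1 (X = (1 + 2*(-1))² = (1 - 2)² = (-1)² = 1)
√(1/(-15) + 54)*(-103) + X = √(1/(-15) + 54)*(-103) + 1 = √(-1/15 + 54)*(-103) + 1 = √(809/15)*(-103) + 1 = (√12135/15)*(-103) + 1 = -103*√12135/15 + 1 = 1 - 103*√12135/15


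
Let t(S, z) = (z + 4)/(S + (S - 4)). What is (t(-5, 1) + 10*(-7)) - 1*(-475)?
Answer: 5665/14 ≈ 404.64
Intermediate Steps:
t(S, z) = (4 + z)/(-4 + 2*S) (t(S, z) = (4 + z)/(S + (-4 + S)) = (4 + z)/(-4 + 2*S))
(t(-5, 1) + 10*(-7)) - 1*(-475) = ((4 + 1)/(2*(-2 - 5)) + 10*(-7)) - 1*(-475) = ((½)*5/(-7) - 70) + 475 = ((½)*(-⅐)*5 - 70) + 475 = (-5/14 - 70) + 475 = -985/14 + 475 = 5665/14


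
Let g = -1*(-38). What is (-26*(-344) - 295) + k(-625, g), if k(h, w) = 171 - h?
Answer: 9445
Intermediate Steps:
g = 38
(-26*(-344) - 295) + k(-625, g) = (-26*(-344) - 295) + (171 - 1*(-625)) = (8944 - 295) + (171 + 625) = 8649 + 796 = 9445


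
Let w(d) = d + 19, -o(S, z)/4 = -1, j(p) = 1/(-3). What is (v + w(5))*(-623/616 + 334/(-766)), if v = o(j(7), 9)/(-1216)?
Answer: -355871985/10246016 ≈ -34.733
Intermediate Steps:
j(p) = -1/3
o(S, z) = 4 (o(S, z) = -4*(-1) = 4)
w(d) = 19 + d
v = -1/304 (v = 4/(-1216) = 4*(-1/1216) = -1/304 ≈ -0.0032895)
(v + w(5))*(-623/616 + 334/(-766)) = (-1/304 + (19 + 5))*(-623/616 + 334/(-766)) = (-1/304 + 24)*(-623*1/616 + 334*(-1/766)) = 7295*(-89/88 - 167/383)/304 = (7295/304)*(-48783/33704) = -355871985/10246016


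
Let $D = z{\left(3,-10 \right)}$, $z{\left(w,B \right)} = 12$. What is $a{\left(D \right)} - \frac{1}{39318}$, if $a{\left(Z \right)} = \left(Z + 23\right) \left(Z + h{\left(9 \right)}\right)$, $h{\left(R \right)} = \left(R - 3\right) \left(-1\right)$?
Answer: $\frac{8256779}{39318} \approx 210.0$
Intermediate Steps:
$h{\left(R \right)} = 3 - R$ ($h{\left(R \right)} = \left(-3 + R\right) \left(-1\right) = 3 - R$)
$D = 12$
$a{\left(Z \right)} = \left(-6 + Z\right) \left(23 + Z\right)$ ($a{\left(Z \right)} = \left(Z + 23\right) \left(Z + \left(3 - 9\right)\right) = \left(23 + Z\right) \left(Z + \left(3 - 9\right)\right) = \left(23 + Z\right) \left(Z - 6\right) = \left(23 + Z\right) \left(-6 + Z\right) = \left(-6 + Z\right) \left(23 + Z\right)$)
$a{\left(D \right)} - \frac{1}{39318} = \left(-138 + 12^{2} + 17 \cdot 12\right) - \frac{1}{39318} = \left(-138 + 144 + 204\right) - \frac{1}{39318} = 210 - \frac{1}{39318} = \frac{8256779}{39318}$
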